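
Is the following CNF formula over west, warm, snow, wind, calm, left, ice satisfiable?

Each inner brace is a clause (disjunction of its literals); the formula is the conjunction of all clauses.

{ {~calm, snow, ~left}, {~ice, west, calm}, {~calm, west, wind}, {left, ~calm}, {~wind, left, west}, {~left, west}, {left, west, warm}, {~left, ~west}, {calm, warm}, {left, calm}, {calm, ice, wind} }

Try left = 1.
The clause (west) is unit, so west = 1.
That conflicts with the unit clause (~west).
So left must be the other value — set left = 0.
The clause (~calm) is unit, so calm = 0.
That conflicts with the unit clause (calm).
Neither left = 1 nor left = 0 works.
No assignment satisfies every clause.

No, unsatisfiable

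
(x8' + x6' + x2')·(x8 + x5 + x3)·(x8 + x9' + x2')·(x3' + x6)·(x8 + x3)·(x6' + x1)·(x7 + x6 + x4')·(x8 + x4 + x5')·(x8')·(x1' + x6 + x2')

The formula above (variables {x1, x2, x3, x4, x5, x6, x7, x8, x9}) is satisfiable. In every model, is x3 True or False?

True

Suppose x3 = 0.
From the singleton clause (x8), x8 = 1.
Now (x8') is unsatisfied and unit — conflict.
So every satisfying assignment has x3 = True.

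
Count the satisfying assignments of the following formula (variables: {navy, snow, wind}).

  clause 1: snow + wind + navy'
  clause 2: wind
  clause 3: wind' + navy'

2

There are 2^3 = 8 truth assignments over (navy, snow, wind).
Check each against the 3 clauses (columns in the order navy, snow, wind):
  F F F  ✗ fails (wind)
  F F T  ✓ satisfies all
  F T F  ✗ fails (wind)
  F T T  ✓ satisfies all
  T F F  ✗ fails (snow + wind + navy')
  T F T  ✗ fails (wind' + navy')
  T T F  ✗ fails (wind)
  T T T  ✗ fails (wind' + navy')
2 of the 8 rows are models.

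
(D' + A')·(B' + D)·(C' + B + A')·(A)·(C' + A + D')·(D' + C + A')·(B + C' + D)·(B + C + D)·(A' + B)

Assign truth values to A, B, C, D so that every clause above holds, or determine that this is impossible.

UNSATISFIABLE

Unit clause (A) forces A = 1.
Unit clause (D') forces D = 0.
Unit clause (B') forces B = 0.
That conflicts with the unit clause (B).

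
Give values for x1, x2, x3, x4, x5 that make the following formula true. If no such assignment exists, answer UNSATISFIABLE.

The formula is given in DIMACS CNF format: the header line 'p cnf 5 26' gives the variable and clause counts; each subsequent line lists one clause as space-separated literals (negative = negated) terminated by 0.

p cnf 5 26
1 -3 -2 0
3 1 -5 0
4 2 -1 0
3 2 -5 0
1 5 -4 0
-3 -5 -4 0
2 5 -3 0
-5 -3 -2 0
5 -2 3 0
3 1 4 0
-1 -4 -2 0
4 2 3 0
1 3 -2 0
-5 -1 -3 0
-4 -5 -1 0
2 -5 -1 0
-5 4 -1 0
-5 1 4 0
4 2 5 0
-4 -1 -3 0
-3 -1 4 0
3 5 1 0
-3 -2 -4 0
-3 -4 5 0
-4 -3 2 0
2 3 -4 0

UNSATISFIABLE

Branch on x1: set x1 = True.
Branch on x4: set x4 = True.
(¬x2) alone gives x2 = False.
(¬x5) alone gives x5 = False.
(¬x3) alone gives x3 = False.
Now (x3) is unsatisfied and unit — conflict.
Backtrack on x4: now try x4 = False.
(x2) alone gives x2 = True.
(¬x5) alone gives x5 = False.
(x3) alone gives x3 = True.
Now (¬x3) is unsatisfied and unit — conflict.
Neither x4 = True nor x4 = False works.
Backtrack on x1: now try x1 = False.
Branch on x3: set x3 = False.
(¬x5) alone gives x5 = False.
Now (x5) is unsatisfied and unit — conflict.
Backtrack on x3: now try x3 = True.
(¬x2) alone gives x2 = False.
(x5) alone gives x5 = True.
(¬x4) alone gives x4 = False.
Now (x4) is unsatisfied and unit — conflict.
Neither x3 = True nor x3 = False works.
Neither x1 = True nor x1 = False works.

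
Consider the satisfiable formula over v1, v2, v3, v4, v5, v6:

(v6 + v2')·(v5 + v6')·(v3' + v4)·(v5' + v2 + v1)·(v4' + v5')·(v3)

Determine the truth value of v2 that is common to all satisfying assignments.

False

Suppose v2 = 1.
The clause (v6) is unit, so v6 = 1.
The clause (v5) is unit, so v5 = 1.
The clause (v4') is unit, so v4 = 0.
The clause (v3') is unit, so v3 = 0.
That conflicts with the unit clause (v3).
So every satisfying assignment has v2 = False.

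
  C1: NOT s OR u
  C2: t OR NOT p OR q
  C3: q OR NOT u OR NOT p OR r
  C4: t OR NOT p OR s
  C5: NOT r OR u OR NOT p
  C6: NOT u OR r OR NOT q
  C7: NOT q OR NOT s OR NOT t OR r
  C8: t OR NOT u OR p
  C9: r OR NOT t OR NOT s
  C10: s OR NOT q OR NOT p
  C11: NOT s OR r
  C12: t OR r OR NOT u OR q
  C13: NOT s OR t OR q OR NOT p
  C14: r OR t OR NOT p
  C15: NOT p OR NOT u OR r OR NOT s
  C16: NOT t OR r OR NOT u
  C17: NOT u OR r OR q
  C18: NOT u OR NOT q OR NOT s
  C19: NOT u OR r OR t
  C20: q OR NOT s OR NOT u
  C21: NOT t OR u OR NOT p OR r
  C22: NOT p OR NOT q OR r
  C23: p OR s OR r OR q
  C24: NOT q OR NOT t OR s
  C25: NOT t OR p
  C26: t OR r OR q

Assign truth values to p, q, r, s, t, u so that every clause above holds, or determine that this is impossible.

p=false, q=true, r=false, s=false, t=false, u=false

Suppose s = false.
Suppose t = false.
Unit clause (NOT p) forces p = false.
Unit clause (NOT u) forces u = false.
Suppose r = false.
Unit clause (q) forces q = true.
This assignment satisfies each clause.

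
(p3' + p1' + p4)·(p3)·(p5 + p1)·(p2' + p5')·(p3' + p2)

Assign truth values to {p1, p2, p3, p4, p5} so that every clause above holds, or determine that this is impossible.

p1 ↦ 1; p2 ↦ 1; p3 ↦ 1; p4 ↦ 1; p5 ↦ 0

Unit clause (p3) forces p3 = 1.
Unit clause (p2) forces p2 = 1.
Unit clause (p5') forces p5 = 0.
Unit clause (p1) forces p1 = 1.
Unit clause (p4) forces p4 = 1.
All clauses are satisfied.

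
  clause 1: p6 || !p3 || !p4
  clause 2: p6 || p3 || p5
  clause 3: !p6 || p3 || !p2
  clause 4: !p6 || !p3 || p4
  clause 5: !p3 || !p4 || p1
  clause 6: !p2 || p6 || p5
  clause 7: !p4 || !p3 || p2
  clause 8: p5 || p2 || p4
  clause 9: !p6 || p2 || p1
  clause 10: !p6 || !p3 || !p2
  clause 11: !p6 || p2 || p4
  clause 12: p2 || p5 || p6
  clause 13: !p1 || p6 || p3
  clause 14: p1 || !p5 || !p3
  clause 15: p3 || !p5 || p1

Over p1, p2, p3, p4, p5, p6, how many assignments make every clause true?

4

There are 2^6 = 64 truth assignments over (p1, p2, p3, p4, p5, p6).
Split on p1. With p1 = true, the clauses containing p1 are satisfied and !p1 drops from the rest; 4 of the 2^5 = 32 assignments to the other variables satisfy what remains.
With p1 = false, by the same count on the reduced clause set, 0 assignments work.
(One model: p1=T, p2=F, p3=F, p4=T, p5=F, p6=T.)
Total: 4 + 0 = 4.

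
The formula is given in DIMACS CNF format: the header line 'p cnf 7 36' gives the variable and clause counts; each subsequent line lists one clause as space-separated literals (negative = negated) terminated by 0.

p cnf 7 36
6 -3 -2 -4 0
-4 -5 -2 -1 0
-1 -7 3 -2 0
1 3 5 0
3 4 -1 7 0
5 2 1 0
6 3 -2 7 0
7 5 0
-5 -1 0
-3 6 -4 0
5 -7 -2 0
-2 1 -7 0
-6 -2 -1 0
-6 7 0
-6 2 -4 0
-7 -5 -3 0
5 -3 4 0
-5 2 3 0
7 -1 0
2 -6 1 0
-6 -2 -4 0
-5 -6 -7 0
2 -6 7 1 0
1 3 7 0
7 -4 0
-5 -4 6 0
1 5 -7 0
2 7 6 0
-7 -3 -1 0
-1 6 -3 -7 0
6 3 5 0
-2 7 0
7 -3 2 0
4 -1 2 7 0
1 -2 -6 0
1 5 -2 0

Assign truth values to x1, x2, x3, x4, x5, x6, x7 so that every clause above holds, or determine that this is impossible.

x1: True, x2: False, x3: False, x4: False, x5: False, x6: True, x7: True

Branch on x7: set x7 = True.
Branch on x5: set x5 = False.
From the singleton clause (¬x2), x2 = False.
From the singleton clause (x1), x1 = True.
From the singleton clause (¬x3), x3 = False.
From the singleton clause (x6), x6 = True.
From the singleton clause (¬x4), x4 = False.
This assignment satisfies each clause.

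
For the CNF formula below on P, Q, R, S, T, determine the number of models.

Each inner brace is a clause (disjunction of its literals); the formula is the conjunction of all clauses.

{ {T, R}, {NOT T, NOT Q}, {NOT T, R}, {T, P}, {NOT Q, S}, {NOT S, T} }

5

There are 2^5 = 32 truth assignments over (P, Q, R, S, T).
Split on Q. With Q = true, the clauses containing Q are satisfied and NOT Q drops from the rest; 0 of the 2^4 = 16 assignments to the other variables satisfy what remains.
With Q = false, by the same count on the reduced clause set, 5 assignments work.
(One model: P=F, Q=F, R=T, S=F, T=T.)
Total: 0 + 5 = 5.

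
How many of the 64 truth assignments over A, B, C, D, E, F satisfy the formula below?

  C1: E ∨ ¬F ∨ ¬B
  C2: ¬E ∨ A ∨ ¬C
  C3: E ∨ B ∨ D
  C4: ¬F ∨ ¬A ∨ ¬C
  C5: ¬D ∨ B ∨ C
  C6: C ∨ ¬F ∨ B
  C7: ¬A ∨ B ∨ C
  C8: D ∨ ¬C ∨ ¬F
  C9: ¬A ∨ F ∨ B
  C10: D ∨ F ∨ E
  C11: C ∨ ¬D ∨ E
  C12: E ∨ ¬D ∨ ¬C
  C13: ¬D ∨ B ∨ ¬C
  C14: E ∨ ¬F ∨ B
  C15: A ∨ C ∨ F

There are 2^6 = 64 truth assignments over (A, B, C, D, E, F).
Split on C. With C = True, the clauses containing C are satisfied and ¬C drops from the rest; 2 of the 2^5 = 32 assignments to the other variables satisfy what remains.
With C = False, by the same count on the reduced clause set, 6 assignments work.
Total: 2 + 6 = 8.

8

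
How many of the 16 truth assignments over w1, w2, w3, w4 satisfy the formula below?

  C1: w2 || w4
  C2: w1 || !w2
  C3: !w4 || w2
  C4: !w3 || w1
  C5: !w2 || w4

2

There are 2^4 = 16 truth assignments over (w1, w2, w3, w4).
Check each against the 5 clauses (columns in the order w1, w2, w3, w4):
  F F F F  ✗ fails (w2 || w4)
  F F F T  ✗ fails (!w4 || w2)
  F F T F  ✗ fails (w2 || w4)
  F F T T  ✗ fails (!w4 || w2)
  F T F F  ✗ fails (w1 || !w2)
  F T F T  ✗ fails (w1 || !w2)
  F T T F  ✗ fails (w1 || !w2)
  F T T T  ✗ fails (w1 || !w2)
  T F F F  ✗ fails (w2 || w4)
  T F F T  ✗ fails (!w4 || w2)
  T F T F  ✗ fails (w2 || w4)
  T F T T  ✗ fails (!w4 || w2)
  T T F F  ✗ fails (!w2 || w4)
  T T F T  ✓ satisfies all
  T T T F  ✗ fails (!w2 || w4)
  T T T T  ✓ satisfies all
2 of the 16 rows are models.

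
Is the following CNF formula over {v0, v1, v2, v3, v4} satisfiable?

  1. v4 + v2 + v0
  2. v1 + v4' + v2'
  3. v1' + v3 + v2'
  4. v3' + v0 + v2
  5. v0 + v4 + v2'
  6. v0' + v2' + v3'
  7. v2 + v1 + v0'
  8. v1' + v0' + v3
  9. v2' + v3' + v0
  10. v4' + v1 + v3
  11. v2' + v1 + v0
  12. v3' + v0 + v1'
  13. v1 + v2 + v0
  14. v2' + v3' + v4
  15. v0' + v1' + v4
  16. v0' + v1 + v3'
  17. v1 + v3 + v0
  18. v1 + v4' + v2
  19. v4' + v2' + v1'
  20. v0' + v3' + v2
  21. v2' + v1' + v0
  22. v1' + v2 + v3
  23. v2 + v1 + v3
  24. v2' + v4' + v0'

Try v4 = 0.
Try v2 = 1.
Unit clause (v0) forces v0 = 1.
Unit clause (v3') forces v3 = 0.
Unit clause (v1') forces v1 = 0.
Every clause now holds.
A satisfying assignment: v0=1,  v1=0,  v2=1,  v3=0,  v4=0.

Yes, satisfiable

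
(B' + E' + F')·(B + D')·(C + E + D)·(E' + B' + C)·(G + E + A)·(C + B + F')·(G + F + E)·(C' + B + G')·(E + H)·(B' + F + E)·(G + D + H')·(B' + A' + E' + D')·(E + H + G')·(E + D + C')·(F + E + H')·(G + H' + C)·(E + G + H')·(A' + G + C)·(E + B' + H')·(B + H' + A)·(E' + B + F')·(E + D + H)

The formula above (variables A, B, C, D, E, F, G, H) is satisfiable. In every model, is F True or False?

Suppose F = 1.
Try B = 0.
The clause (D') is unit, so D = 0.
The clause (C) is unit, so C = 1.
The clause (G') is unit, so G = 0.
The clause (H') is unit, so H = 0.
The clause (E) is unit, so E = 1.
That conflicts with the unit clause (E').
Backtrack on B: now try B = 1.
The clause (E') is unit, so E = 0.
The clause (H) is unit, so H = 1.
That conflicts with the unit clause (H').
Either choice for B ends in contradiction.
So every satisfying assignment has F = False.

False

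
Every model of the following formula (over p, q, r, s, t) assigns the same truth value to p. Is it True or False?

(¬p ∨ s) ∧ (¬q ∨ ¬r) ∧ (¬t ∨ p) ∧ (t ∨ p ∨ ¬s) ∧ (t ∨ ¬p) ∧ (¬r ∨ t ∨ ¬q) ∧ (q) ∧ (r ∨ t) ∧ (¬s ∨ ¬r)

True

Suppose p = False.
(¬t) alone gives t = False.
(¬s) alone gives s = False.
(q) alone gives q = True.
(¬r) alone gives r = False.
That conflicts with the unit clause (r).
So every satisfying assignment has p = True.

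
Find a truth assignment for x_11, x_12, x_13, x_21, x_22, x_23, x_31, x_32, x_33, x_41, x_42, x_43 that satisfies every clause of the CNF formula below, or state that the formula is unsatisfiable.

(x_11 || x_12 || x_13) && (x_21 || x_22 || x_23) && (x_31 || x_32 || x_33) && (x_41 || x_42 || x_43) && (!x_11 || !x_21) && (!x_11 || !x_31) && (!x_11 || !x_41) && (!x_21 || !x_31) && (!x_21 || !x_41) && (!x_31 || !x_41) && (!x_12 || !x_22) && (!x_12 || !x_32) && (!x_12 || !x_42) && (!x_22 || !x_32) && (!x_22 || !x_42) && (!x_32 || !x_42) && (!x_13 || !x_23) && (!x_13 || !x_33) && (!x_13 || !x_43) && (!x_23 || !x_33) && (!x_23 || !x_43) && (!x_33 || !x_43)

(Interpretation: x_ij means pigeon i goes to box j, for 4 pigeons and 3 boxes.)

UNSATISFIABLE

Suppose x_11 = false.
Suppose x_12 = true.
(!x_22) alone gives x_22 = false.
(!x_32) alone gives x_32 = false.
(!x_42) alone gives x_42 = false.
Suppose x_21 = true.
(!x_31) alone gives x_31 = false.
(x_33) alone gives x_33 = true.
(!x_41) alone gives x_41 = false.
(x_43) alone gives x_43 = true.
Now (!x_43) is unsatisfied and unit — conflict.
Backtrack on x_21: now try x_21 = false.
(x_23) alone gives x_23 = true.
(!x_13) alone gives x_13 = false.
(!x_33) alone gives x_33 = false.
(x_31) alone gives x_31 = true.
(!x_41) alone gives x_41 = false.
(x_43) alone gives x_43 = true.
Now (!x_43) is unsatisfied and unit — conflict.
Both values of x_21 lead to a conflict.
Backtrack on x_12: now try x_12 = false.
(x_13) alone gives x_13 = true.
(!x_23) alone gives x_23 = false.
(!x_33) alone gives x_33 = false.
(!x_43) alone gives x_43 = false.
Suppose x_21 = true.
(!x_31) alone gives x_31 = false.
(x_32) alone gives x_32 = true.
(!x_41) alone gives x_41 = false.
(x_42) alone gives x_42 = true.
Now (!x_42) is unsatisfied and unit — conflict.
Backtrack on x_21: now try x_21 = false.
(x_22) alone gives x_22 = true.
(!x_32) alone gives x_32 = false.
(x_31) alone gives x_31 = true.
(!x_41) alone gives x_41 = false.
(x_42) alone gives x_42 = true.
Now (!x_42) is unsatisfied and unit — conflict.
Both values of x_21 lead to a conflict.
Both values of x_12 lead to a conflict.
Backtrack on x_11: now try x_11 = true.
(!x_21) alone gives x_21 = false.
(!x_31) alone gives x_31 = false.
(!x_41) alone gives x_41 = false.
Suppose x_22 = true.
(!x_12) alone gives x_12 = false.
(!x_32) alone gives x_32 = false.
(x_33) alone gives x_33 = true.
(!x_42) alone gives x_42 = false.
(x_43) alone gives x_43 = true.
Now (!x_43) is unsatisfied and unit — conflict.
Backtrack on x_22: now try x_22 = false.
(x_23) alone gives x_23 = true.
(!x_13) alone gives x_13 = false.
(!x_33) alone gives x_33 = false.
(x_32) alone gives x_32 = true.
(!x_12) alone gives x_12 = false.
(!x_42) alone gives x_42 = false.
(x_43) alone gives x_43 = true.
Now (!x_43) is unsatisfied and unit — conflict.
Both values of x_22 lead to a conflict.
Both values of x_11 lead to a conflict.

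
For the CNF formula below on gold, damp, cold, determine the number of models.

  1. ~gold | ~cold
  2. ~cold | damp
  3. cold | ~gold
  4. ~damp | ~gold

3

There are 2^3 = 8 truth assignments over (gold, damp, cold).
Check each against the 4 clauses (columns in the order gold, damp, cold):
  F F F  ✓ satisfies all
  F F T  ✗ fails (~cold | damp)
  F T F  ✓ satisfies all
  F T T  ✓ satisfies all
  T F F  ✗ fails (cold | ~gold)
  T F T  ✗ fails (~gold | ~cold)
  T T F  ✗ fails (cold | ~gold)
  T T T  ✗ fails (~gold | ~cold)
3 of the 8 rows are models.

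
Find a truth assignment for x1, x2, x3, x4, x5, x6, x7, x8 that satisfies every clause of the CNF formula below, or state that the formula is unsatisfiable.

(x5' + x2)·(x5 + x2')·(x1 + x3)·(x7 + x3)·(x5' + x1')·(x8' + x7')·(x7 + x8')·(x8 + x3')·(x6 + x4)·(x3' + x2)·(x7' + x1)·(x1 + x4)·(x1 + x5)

Case x5 = 0:
(x2') alone gives x2 = 0.
(x3') alone gives x3 = 0.
(x1) alone gives x1 = 1.
(x7) alone gives x7 = 1.
(x8') alone gives x8 = 0.
Case x6 = 1:
All clauses hold; x4 can take either value.

x1: 1,  x2: 0,  x3: 0,  x4: 1,  x5: 0,  x6: 1,  x7: 1,  x8: 0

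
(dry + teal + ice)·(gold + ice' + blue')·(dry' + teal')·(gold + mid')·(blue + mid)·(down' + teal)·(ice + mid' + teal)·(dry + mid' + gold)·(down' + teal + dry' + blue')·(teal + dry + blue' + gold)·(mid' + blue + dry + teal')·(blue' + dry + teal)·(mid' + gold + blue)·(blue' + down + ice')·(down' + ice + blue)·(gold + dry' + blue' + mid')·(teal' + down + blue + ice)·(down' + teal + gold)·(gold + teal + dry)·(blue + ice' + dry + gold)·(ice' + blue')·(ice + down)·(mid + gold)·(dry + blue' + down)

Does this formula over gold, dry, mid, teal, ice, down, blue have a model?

Suppose dry = 1.
(teal') alone gives teal = 0.
(down') alone gives down = 0.
(ice) alone gives ice = 1.
(blue') alone gives blue = 0.
(mid) alone gives mid = 1.
(gold) alone gives gold = 1.
This assignment satisfies each clause.
A satisfying assignment: gold ↦ 1; dry ↦ 1; mid ↦ 1; teal ↦ 0; ice ↦ 1; down ↦ 0; blue ↦ 0.

Satisfiable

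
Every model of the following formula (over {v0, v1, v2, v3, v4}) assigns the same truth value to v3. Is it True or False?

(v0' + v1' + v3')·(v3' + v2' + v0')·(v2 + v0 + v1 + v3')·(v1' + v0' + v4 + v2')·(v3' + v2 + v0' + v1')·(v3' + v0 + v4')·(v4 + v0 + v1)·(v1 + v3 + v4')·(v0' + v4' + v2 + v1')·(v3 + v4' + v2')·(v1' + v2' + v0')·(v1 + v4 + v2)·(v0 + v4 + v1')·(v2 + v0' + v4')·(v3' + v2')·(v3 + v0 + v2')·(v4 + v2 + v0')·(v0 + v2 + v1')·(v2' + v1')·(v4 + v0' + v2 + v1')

Suppose v3 = 1.
From the singleton clause (v2'), v2 = 0.
Suppose v0 = 0.
From the singleton clause (v1), v1 = 1.
Now (v1') is unsatisfied and unit — conflict.
So v0 must be the other value — set v0 = 1.
From the singleton clause (v1'), v1 = 0.
From the singleton clause (v4), v4 = 1.
Now (v4') is unsatisfied and unit — conflict.
Either choice for v0 ends in contradiction.
So every satisfying assignment has v3 = False.

False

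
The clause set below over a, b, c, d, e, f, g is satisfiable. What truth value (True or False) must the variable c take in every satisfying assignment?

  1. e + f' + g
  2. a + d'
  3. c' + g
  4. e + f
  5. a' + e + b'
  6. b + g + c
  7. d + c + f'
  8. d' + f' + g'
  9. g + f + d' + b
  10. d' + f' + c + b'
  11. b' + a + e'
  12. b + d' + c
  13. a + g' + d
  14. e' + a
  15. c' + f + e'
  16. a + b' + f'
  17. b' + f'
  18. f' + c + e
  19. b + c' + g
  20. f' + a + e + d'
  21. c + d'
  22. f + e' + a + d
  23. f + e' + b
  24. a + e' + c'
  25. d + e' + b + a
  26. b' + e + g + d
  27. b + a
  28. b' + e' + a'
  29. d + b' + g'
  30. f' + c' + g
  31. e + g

True

Suppose c = 0.
Unit clause (d') forces d = 0.
Unit clause (f') forces f = 0.
Unit clause (e) forces e = 1.
Unit clause (a) forces a = 1.
Unit clause (b) forces b = 1.
That conflicts with the unit clause (b').
So every satisfying assignment has c = True.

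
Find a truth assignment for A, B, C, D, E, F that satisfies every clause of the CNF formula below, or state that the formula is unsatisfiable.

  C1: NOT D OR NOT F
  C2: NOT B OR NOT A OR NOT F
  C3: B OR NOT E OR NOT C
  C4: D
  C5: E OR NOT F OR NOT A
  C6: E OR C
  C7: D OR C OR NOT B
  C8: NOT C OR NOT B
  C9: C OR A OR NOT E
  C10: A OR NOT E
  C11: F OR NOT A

Unit clause (D) forces D = true.
Unit clause (NOT F) forces F = false.
Unit clause (NOT A) forces A = false.
Unit clause (NOT E) forces E = false.
Unit clause (C) forces C = true.
Unit clause (NOT B) forces B = false.
All clauses are satisfied.

A=false; B=false; C=true; D=true; E=false; F=false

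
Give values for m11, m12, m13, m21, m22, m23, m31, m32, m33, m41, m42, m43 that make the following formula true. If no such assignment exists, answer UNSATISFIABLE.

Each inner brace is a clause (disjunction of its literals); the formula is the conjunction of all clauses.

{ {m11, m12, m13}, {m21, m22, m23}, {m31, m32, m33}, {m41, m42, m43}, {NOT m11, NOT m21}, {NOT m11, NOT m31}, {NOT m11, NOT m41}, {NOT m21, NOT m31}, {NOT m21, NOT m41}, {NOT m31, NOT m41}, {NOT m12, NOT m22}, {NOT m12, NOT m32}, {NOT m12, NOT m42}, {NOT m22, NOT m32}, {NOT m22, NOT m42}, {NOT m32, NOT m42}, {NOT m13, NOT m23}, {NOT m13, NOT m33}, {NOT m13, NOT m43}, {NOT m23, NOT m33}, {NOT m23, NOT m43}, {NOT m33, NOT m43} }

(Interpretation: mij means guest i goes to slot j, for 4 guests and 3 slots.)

UNSATISFIABLE

Case m11 = false:
Case m12 = true:
The clause (NOT m22) is unit, so m22 = false.
The clause (NOT m32) is unit, so m32 = false.
The clause (NOT m42) is unit, so m42 = false.
Case m21 = true:
The clause (NOT m31) is unit, so m31 = false.
The clause (m33) is unit, so m33 = true.
The clause (NOT m41) is unit, so m41 = false.
The clause (m43) is unit, so m43 = true.
But (NOT m43) is also a unit clause — contradiction.
That branch fails; take m21 = false instead.
The clause (m23) is unit, so m23 = true.
The clause (NOT m13) is unit, so m13 = false.
The clause (NOT m33) is unit, so m33 = false.
The clause (m31) is unit, so m31 = true.
The clause (NOT m41) is unit, so m41 = false.
The clause (m43) is unit, so m43 = true.
But (NOT m43) is also a unit clause — contradiction.
Neither m21 = true nor m21 = false works.
That branch fails; take m12 = false instead.
The clause (m13) is unit, so m13 = true.
The clause (NOT m23) is unit, so m23 = false.
The clause (NOT m33) is unit, so m33 = false.
The clause (NOT m43) is unit, so m43 = false.
Case m21 = true:
The clause (NOT m31) is unit, so m31 = false.
The clause (m32) is unit, so m32 = true.
The clause (NOT m41) is unit, so m41 = false.
The clause (m42) is unit, so m42 = true.
But (NOT m42) is also a unit clause — contradiction.
That branch fails; take m21 = false instead.
The clause (m22) is unit, so m22 = true.
The clause (NOT m32) is unit, so m32 = false.
The clause (m31) is unit, so m31 = true.
The clause (NOT m41) is unit, so m41 = false.
The clause (m42) is unit, so m42 = true.
But (NOT m42) is also a unit clause — contradiction.
Neither m21 = true nor m21 = false works.
Neither m12 = true nor m12 = false works.
That branch fails; take m11 = true instead.
The clause (NOT m21) is unit, so m21 = false.
The clause (NOT m31) is unit, so m31 = false.
The clause (NOT m41) is unit, so m41 = false.
Case m22 = true:
The clause (NOT m12) is unit, so m12 = false.
The clause (NOT m32) is unit, so m32 = false.
The clause (m33) is unit, so m33 = true.
The clause (NOT m42) is unit, so m42 = false.
The clause (m43) is unit, so m43 = true.
But (NOT m43) is also a unit clause — contradiction.
That branch fails; take m22 = false instead.
The clause (m23) is unit, so m23 = true.
The clause (NOT m13) is unit, so m13 = false.
The clause (NOT m33) is unit, so m33 = false.
The clause (m32) is unit, so m32 = true.
The clause (NOT m12) is unit, so m12 = false.
The clause (NOT m42) is unit, so m42 = false.
The clause (m43) is unit, so m43 = true.
But (NOT m43) is also a unit clause — contradiction.
Neither m22 = true nor m22 = false works.
Neither m11 = true nor m11 = false works.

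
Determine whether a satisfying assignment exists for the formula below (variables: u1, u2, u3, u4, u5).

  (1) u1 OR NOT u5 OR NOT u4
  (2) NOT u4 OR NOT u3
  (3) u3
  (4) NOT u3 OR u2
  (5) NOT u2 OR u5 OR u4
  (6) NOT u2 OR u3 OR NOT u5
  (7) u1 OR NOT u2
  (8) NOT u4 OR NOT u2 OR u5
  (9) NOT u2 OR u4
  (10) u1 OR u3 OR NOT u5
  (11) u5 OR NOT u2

Unit clause (u3) forces u3 = true.
Unit clause (NOT u4) forces u4 = false.
Unit clause (u2) forces u2 = true.
But (NOT u2) is also a unit clause — contradiction.
No assignment satisfies every clause.

Unsatisfiable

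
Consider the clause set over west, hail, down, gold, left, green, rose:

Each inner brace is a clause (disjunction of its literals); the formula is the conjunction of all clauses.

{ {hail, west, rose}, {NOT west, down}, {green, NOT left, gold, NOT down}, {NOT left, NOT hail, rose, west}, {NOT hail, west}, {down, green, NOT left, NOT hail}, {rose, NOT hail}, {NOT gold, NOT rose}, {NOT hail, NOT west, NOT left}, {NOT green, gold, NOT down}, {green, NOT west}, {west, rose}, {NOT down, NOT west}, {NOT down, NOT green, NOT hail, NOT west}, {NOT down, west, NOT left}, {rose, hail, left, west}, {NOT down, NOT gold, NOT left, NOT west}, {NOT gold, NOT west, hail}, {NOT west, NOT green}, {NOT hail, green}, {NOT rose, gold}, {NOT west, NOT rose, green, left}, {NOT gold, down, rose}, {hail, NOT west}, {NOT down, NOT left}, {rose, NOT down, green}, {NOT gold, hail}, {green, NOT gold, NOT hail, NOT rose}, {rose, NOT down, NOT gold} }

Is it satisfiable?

No, unsatisfiable

Try west = false.
The clause (NOT hail) is unit, so hail = false.
The clause (rose) is unit, so rose = true.
The clause (NOT gold) is unit, so gold = false.
That conflicts with the unit clause (gold).
That branch fails; take west = true instead.
The clause (down) is unit, so down = true.
That conflicts with the unit clause (NOT down).
Neither west = true nor west = false works.
No assignment satisfies every clause.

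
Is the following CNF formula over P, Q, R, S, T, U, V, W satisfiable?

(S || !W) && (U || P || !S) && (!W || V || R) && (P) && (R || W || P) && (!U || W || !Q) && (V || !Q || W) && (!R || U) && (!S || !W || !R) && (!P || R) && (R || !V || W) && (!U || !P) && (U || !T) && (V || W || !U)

(P) alone gives P = true.
(R) alone gives R = true.
(U) alone gives U = true.
Now (!U) is unsatisfied and unit — conflict.
No assignment satisfies every clause.

Unsatisfiable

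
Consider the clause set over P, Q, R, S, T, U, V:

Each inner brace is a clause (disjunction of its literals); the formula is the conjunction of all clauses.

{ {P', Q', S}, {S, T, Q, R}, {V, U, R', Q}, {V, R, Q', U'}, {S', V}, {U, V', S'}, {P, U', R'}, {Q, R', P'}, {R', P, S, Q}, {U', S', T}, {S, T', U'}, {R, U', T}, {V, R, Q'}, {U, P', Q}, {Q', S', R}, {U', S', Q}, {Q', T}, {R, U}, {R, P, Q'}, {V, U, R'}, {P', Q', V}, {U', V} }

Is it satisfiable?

Branch on S: set S = 1.
Unit clause (V) forces V = 1.
Unit clause (U) forces U = 1.
Unit clause (T) forces T = 1.
Unit clause (Q) forces Q = 1.
Unit clause (R) forces R = 1.
Unit clause (P) forces P = 1.
Every clause now holds.
A satisfying assignment: P: 1,  Q: 1,  R: 1,  S: 1,  T: 1,  U: 1,  V: 1.

Satisfiable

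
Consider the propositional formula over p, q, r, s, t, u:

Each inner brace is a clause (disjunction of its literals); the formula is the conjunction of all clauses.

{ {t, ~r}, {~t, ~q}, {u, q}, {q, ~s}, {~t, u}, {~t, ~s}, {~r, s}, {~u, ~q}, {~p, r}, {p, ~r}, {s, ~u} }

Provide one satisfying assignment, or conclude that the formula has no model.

Branch on t: set t = 0.
The clause (~r) is unit, so r = 0.
The clause (~p) is unit, so p = 0.
Branch on u: set u = 0.
The clause (q) is unit, so q = 1.
Every clause is now satisfied; s is unconstrained.

p ↦ 0, q ↦ 1, r ↦ 0, s ↦ 0, t ↦ 0, u ↦ 0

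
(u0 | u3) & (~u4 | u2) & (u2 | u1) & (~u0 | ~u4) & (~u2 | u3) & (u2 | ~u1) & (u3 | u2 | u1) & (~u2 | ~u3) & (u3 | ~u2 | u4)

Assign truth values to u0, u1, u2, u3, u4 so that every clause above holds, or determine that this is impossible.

UNSATISFIABLE

Branch on u0: set u0 = 1.
(~u4) alone gives u4 = 0.
Branch on u2: set u2 = 1.
(u3) alone gives u3 = 1.
Now (~u3) is unsatisfied and unit — conflict.
That branch fails; take u2 = 0 instead.
(u1) alone gives u1 = 1.
Now (~u1) is unsatisfied and unit — conflict.
Neither u2 = 1 nor u2 = 0 works.
That branch fails; take u0 = 0 instead.
(u3) alone gives u3 = 1.
(~u2) alone gives u2 = 0.
(~u4) alone gives u4 = 0.
(u1) alone gives u1 = 1.
Now (~u1) is unsatisfied and unit — conflict.
Neither u0 = 1 nor u0 = 0 works.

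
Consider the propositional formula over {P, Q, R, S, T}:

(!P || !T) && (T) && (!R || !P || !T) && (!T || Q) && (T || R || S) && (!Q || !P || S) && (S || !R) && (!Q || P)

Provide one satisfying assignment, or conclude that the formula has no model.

UNSATISFIABLE

From the singleton clause (T), T = true.
From the singleton clause (!P), P = false.
From the singleton clause (Q), Q = true.
But (!Q) is also a unit clause — contradiction.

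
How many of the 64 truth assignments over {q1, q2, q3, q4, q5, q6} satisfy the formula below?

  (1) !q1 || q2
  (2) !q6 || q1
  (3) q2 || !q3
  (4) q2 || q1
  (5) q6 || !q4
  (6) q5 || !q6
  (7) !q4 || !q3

There are 2^6 = 64 truth assignments over (q1, q2, q3, q4, q5, q6).
Split on q1. With q1 = true, the clauses containing q1 are satisfied and !q1 drops from the rest; 7 of the 2^5 = 32 assignments to the other variables satisfy what remains.
With q1 = false, by the same count on the reduced clause set, 4 assignments work.
(One model: q1=F, q2=T, q3=F, q4=F, q5=F, q6=F.)
Total: 7 + 4 = 11.

11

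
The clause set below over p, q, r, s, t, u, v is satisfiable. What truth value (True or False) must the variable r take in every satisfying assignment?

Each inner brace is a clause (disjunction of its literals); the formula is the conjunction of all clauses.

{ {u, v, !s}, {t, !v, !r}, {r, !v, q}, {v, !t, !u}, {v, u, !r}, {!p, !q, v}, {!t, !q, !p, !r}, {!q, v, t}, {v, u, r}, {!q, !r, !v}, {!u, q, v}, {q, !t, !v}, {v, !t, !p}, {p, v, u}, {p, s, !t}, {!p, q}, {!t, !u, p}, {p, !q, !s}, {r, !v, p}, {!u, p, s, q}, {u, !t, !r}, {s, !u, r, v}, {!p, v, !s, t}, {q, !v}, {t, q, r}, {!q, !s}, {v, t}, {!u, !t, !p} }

Suppose r = true.
Suppose t = true.
From the singleton clause (u), u = true.
From the singleton clause (v), v = true.
From the singleton clause (!q), q = false.
Now (q) is unsatisfied and unit — conflict.
That branch fails; take t = false instead.
From the singleton clause (!v), v = false.
Now (v) is unsatisfied and unit — conflict.
Neither t = true nor t = false works.
So every satisfying assignment has r = False.

False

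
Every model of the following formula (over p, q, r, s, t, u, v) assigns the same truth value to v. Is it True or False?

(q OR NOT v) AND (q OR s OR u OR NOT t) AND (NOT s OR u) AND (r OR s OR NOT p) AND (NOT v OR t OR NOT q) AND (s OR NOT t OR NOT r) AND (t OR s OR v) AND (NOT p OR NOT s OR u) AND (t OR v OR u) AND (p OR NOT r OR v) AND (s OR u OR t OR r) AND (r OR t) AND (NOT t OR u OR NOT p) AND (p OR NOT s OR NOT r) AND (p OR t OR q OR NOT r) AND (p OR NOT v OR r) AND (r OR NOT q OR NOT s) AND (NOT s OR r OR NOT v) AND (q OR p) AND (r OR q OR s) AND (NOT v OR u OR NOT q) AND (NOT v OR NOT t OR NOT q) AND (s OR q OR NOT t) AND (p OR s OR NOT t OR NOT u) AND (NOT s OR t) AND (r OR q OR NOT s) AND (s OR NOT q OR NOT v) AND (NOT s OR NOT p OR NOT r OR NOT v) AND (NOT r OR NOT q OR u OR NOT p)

Suppose v = true.
From the singleton clause (q), q = true.
From the singleton clause (t), t = true.
That conflicts with the unit clause (NOT t).
So every satisfying assignment has v = False.

False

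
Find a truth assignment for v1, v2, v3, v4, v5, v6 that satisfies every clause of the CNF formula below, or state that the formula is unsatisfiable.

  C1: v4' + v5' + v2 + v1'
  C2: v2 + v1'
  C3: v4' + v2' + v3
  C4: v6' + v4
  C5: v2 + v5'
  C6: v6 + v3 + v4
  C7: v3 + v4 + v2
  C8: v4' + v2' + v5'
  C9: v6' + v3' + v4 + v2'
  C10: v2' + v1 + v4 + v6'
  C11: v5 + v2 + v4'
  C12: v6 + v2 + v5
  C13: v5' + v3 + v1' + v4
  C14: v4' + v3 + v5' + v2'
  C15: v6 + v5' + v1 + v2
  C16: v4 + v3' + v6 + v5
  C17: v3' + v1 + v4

Branch on v2: set v2 = 1.
Branch on v4: set v4 = 1.
(v3) alone gives v3 = 1.
(v5') alone gives v5 = 0.
All clauses hold; v1, v6 can take either value.

v1=0,  v2=1,  v3=1,  v4=1,  v5=0,  v6=0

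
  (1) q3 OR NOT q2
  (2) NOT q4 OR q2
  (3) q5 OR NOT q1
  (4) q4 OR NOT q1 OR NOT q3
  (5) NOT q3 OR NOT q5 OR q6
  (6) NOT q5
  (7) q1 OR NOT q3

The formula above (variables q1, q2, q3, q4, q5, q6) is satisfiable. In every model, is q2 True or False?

Suppose q2 = true.
The clause (q3) is unit, so q3 = true.
The clause (NOT q5) is unit, so q5 = false.
The clause (NOT q1) is unit, so q1 = false.
Now (q1) is unsatisfied and unit — conflict.
So every satisfying assignment has q2 = False.

False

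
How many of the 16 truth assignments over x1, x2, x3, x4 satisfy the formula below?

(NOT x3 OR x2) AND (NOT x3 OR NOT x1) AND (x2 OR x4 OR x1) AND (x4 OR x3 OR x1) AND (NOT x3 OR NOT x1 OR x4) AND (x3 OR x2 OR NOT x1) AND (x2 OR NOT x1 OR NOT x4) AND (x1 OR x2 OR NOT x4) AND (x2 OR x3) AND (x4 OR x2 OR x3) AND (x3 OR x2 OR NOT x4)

There are 2^4 = 16 truth assignments over (x1, x2, x3, x4).
Split on x1. With x1 = true, the clauses containing x1 are satisfied and NOT x1 drops from the rest; 2 of the 2^3 = 8 assignments to the other variables satisfy what remains.
With x1 = false, by the same count on the reduced clause set, 3 assignments work.
(One model: x1=F, x2=T, x3=F, x4=T.)
Total: 2 + 3 = 5.

5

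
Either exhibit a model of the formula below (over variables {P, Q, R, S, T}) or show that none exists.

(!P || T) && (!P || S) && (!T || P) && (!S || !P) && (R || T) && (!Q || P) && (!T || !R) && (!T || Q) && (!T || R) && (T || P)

Try P = false.
(!T) alone gives T = false.
Now (T) is unsatisfied and unit — conflict.
That branch fails; take P = true instead.
(T) alone gives T = true.
(S) alone gives S = true.
Now (!S) is unsatisfied and unit — conflict.
Both values of P lead to a conflict.

UNSATISFIABLE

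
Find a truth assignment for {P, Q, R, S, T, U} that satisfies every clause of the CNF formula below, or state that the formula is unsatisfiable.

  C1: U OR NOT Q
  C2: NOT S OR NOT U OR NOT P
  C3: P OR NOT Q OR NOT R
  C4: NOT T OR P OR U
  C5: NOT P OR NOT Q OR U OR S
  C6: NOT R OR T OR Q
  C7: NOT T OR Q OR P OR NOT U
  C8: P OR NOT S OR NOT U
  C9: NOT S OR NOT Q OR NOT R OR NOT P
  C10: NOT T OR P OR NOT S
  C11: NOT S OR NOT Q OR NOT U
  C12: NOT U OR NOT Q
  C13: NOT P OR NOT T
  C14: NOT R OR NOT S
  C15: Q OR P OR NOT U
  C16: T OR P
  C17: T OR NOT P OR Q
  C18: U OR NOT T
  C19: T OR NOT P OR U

Branch on U: set U = true.
(NOT Q) alone gives Q = false.
(P) alone gives P = true.
(NOT S) alone gives S = false.
(NOT T) alone gives T = false.
Now (T) is unsatisfied and unit — conflict.
Undo U and try U = false.
(NOT Q) alone gives Q = false.
(NOT T) alone gives T = false.
(NOT R) alone gives R = false.
(P) alone gives P = true.
Now (NOT P) is unsatisfied and unit — conflict.
Either choice for U ends in contradiction.

UNSATISFIABLE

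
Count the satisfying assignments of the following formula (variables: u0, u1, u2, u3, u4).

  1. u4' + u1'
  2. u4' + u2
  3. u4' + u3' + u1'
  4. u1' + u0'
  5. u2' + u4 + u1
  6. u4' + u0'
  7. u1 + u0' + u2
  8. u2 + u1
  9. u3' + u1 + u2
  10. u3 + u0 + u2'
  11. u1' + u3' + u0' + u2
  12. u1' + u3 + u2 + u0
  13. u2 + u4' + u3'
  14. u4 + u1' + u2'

There are 2^5 = 32 truth assignments over (u0, u1, u2, u3, u4).
Split on u1. With u1 = 1, the clauses containing u1 are satisfied and u1' drops from the rest; 1 of the 2^4 = 16 assignments to the other variables satisfy what remains.
With u1 = 0, by the same count on the reduced clause set, 1 assignment works.
(One model: u0=F, u1=F, u2=T, u3=T, u4=T.)
Total: 1 + 1 = 2.

2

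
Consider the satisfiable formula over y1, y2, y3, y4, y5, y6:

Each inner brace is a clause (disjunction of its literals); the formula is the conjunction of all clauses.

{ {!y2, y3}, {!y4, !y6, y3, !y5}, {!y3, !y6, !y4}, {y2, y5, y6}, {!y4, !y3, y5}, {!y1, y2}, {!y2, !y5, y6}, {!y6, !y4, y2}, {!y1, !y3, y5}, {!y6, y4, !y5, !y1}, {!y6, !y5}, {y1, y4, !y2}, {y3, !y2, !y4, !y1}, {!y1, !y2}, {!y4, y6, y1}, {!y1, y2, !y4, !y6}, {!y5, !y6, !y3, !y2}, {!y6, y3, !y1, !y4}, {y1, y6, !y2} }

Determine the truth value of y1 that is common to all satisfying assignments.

Suppose y1 = true.
From the singleton clause (y2), y2 = true.
That conflicts with the unit clause (!y2).
So every satisfying assignment has y1 = False.

False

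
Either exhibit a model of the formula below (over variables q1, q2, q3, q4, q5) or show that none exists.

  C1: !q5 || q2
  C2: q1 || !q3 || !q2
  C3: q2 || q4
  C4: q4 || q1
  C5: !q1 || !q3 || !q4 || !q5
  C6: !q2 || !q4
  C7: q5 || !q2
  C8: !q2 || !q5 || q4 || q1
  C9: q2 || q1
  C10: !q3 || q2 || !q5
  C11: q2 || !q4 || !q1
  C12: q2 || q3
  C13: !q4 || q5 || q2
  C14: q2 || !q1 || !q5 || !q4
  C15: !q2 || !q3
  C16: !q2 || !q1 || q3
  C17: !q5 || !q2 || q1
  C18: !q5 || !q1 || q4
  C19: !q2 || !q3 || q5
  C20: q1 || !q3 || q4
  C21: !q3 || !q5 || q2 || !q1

UNSATISFIABLE

Try q5 = false.
Unit clause (!q2) forces q2 = false.
Unit clause (q4) forces q4 = true.
But (!q4) is also a unit clause — contradiction.
That branch fails; take q5 = true instead.
Unit clause (q2) forces q2 = true.
Unit clause (!q4) forces q4 = false.
Unit clause (q1) forces q1 = true.
But (!q1) is also a unit clause — contradiction.
Both values of q5 lead to a conflict.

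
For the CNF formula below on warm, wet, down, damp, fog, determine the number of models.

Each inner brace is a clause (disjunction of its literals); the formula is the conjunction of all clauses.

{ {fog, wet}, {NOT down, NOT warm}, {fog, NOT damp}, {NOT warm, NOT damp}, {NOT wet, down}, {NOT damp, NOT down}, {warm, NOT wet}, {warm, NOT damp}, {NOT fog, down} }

There are 2^5 = 32 truth assignments over (warm, wet, down, damp, fog).
Split on wet. With wet = true, the clauses containing wet are satisfied and NOT wet drops from the rest; 0 of the 2^4 = 16 assignments to the other variables satisfy what remains.
With wet = false, by the same count on the reduced clause set, 1 assignment works.
(One model: warm=F, wet=F, down=T, damp=F, fog=T.)
Total: 0 + 1 = 1.

1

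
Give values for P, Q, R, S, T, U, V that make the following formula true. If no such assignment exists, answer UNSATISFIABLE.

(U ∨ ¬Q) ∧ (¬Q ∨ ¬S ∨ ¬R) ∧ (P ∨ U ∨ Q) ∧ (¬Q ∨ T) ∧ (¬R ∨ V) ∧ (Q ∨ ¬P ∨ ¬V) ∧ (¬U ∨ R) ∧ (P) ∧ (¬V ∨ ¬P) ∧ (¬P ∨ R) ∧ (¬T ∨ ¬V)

Unit clause (P) forces P = True.
Unit clause (¬V) forces V = False.
Unit clause (¬R) forces R = False.
That conflicts with the unit clause (R).

UNSATISFIABLE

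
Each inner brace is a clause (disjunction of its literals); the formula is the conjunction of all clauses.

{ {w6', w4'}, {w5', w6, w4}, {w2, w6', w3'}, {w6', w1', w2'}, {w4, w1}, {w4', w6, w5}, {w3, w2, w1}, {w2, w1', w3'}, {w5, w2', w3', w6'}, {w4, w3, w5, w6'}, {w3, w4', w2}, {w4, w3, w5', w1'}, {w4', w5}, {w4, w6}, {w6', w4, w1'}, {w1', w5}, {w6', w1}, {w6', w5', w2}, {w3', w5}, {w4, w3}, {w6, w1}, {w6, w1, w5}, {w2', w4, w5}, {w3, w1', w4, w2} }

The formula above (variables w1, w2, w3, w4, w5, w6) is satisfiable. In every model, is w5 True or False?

True

Suppose w5 = 0.
The clause (w4') is unit, so w4 = 0.
The clause (w1) is unit, so w1 = 1.
Now (w1') is unsatisfied and unit — conflict.
So every satisfying assignment has w5 = True.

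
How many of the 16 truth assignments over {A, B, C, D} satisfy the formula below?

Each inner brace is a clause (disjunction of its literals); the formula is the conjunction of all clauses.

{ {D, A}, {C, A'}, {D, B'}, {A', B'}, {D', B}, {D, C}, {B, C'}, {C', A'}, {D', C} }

1

There are 2^4 = 16 truth assignments over (A, B, C, D).
Check each against the 9 clauses (columns in the order A, B, C, D):
  F F F F  ✗ fails (D + A)
  F F F T  ✗ fails (D' + B)
  F F T F  ✗ fails (D + A)
  F F T T  ✗ fails (D' + B)
  F T F F  ✗ fails (D + A)
  F T F T  ✗ fails (D' + C)
  F T T F  ✗ fails (D + A)
  F T T T  ✓ satisfies all
  T F F F  ✗ fails (C + A')
  T F F T  ✗ fails (C + A')
  T F T F  ✗ fails (B + C')
  T F T T  ✗ fails (D' + B)
  T T F F  ✗ fails (C + A')
  T T F T  ✗ fails (C + A')
  T T T F  ✗ fails (D + B')
  T T T T  ✗ fails (A' + B')
1 of the 16 rows is a model.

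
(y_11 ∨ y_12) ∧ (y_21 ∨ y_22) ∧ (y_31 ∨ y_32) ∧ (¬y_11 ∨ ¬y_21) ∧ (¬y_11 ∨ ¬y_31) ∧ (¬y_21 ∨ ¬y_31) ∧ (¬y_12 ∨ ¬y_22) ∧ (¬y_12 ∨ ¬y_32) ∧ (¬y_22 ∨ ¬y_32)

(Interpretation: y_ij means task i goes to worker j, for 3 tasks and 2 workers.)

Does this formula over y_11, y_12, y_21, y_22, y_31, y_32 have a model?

Unsatisfiable

Suppose y_11 = True.
Unit clause (¬y_21) forces y_21 = False.
Unit clause (y_22) forces y_22 = True.
Unit clause (¬y_31) forces y_31 = False.
Unit clause (y_32) forces y_32 = True.
Now (¬y_32) is unsatisfied and unit — conflict.
Backtrack on y_11: now try y_11 = False.
Unit clause (y_12) forces y_12 = True.
Unit clause (¬y_22) forces y_22 = False.
Unit clause (y_21) forces y_21 = True.
Unit clause (¬y_31) forces y_31 = False.
Unit clause (y_32) forces y_32 = True.
Now (¬y_32) is unsatisfied and unit — conflict.
Neither y_11 = True nor y_11 = False works.
No assignment satisfies every clause.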